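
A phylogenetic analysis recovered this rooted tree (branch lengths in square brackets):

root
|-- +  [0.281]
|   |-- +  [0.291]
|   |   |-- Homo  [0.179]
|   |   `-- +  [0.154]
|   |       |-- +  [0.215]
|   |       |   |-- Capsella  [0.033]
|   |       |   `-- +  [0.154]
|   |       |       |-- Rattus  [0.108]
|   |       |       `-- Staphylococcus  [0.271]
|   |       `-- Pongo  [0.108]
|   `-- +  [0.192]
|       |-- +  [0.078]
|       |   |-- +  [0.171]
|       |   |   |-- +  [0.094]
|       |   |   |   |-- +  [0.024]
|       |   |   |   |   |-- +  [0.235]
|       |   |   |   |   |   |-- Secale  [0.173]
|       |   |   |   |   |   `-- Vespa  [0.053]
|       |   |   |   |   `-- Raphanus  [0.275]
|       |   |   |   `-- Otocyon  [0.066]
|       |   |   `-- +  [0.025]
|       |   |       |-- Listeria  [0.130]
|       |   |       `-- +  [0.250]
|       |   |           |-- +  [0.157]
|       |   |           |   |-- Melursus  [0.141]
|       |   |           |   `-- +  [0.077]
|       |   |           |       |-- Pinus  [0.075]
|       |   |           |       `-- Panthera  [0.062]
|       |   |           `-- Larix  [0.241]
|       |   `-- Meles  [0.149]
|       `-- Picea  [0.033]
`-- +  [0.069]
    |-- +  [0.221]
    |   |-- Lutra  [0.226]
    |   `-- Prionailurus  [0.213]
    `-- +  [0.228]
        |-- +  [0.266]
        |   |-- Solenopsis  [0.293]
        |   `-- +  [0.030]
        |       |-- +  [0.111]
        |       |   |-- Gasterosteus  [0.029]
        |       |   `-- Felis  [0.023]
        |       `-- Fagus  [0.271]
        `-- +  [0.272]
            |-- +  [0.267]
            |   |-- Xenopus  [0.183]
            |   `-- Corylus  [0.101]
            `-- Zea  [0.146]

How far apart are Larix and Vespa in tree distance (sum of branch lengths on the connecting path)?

The path runs Larix → … → MRCA → … → Vespa; the MRCA is the node subtending ((((Secale,Vespa),Raphanus),Otocyon),(Listeria,((Melursus,(Pinus,Panthera)),Larix))).
Branch lengths along that path: 0.241 + 0.250 + 0.025 + 0.094 + 0.024 + 0.235 + 0.053 = 0.922.

0.922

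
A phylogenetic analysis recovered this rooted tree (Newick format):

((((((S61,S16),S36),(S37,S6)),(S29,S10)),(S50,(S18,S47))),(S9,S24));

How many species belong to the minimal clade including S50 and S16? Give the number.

10

The MRCA of S50 and S16 is the node subtending (((((S61,S16),S36),(S37,S6)),(S29,S10)),(S50,(S18,S47))).
That clade contains 10 terminal taxa: S10, S16, S18, S29, S36, S37, S47, S50, S6, S61.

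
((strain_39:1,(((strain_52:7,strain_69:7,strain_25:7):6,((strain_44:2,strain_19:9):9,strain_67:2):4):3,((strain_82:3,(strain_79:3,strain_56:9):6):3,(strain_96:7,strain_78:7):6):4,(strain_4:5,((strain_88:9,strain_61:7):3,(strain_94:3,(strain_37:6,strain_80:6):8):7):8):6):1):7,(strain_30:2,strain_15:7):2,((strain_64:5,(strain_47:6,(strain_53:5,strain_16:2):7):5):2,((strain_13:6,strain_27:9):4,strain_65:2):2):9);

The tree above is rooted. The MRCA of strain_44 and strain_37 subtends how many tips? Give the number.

17

The MRCA of strain_44 and strain_37 is the node subtending (((strain_52,strain_69,strain_25),((strain_44,strain_19),strain_67)),((strain_82,(strain_79,strain_56)),(strain_96,strain_78)),(strain_4,((strain_88,strain_61),(strain_94,(strain_37,strain_80))))).
That clade contains 17 terminal taxa: strain_19, strain_25, strain_37, strain_4, strain_44, strain_52, strain_56, strain_61, strain_67, strain_69, strain_78, strain_79, strain_80, strain_82, strain_88, strain_94, strain_96.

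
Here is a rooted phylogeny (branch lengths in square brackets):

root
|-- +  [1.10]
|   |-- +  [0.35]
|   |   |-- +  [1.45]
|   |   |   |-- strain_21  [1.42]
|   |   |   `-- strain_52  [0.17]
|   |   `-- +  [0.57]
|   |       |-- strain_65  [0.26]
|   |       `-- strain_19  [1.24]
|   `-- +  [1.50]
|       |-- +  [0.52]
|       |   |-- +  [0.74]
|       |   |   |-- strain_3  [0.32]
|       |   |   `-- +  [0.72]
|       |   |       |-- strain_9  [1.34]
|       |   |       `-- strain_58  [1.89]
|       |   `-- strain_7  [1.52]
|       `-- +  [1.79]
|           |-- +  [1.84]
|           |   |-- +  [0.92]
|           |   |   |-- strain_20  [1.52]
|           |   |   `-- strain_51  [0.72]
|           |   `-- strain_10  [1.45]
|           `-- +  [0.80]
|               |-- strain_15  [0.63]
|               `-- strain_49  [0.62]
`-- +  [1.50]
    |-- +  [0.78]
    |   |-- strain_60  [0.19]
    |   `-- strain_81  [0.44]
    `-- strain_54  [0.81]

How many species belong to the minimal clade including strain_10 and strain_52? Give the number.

13

The MRCA of strain_10 and strain_52 is the node subtending (((strain_21,strain_52),(strain_65,strain_19)),(((strain_3,(strain_9,strain_58)),strain_7),(((strain_20,strain_51),strain_10),(strain_15,strain_49)))).
That clade contains 13 terminal taxa: strain_10, strain_15, strain_19, strain_20, strain_21, strain_3, strain_49, strain_51, strain_52, strain_58, strain_65, strain_7, strain_9.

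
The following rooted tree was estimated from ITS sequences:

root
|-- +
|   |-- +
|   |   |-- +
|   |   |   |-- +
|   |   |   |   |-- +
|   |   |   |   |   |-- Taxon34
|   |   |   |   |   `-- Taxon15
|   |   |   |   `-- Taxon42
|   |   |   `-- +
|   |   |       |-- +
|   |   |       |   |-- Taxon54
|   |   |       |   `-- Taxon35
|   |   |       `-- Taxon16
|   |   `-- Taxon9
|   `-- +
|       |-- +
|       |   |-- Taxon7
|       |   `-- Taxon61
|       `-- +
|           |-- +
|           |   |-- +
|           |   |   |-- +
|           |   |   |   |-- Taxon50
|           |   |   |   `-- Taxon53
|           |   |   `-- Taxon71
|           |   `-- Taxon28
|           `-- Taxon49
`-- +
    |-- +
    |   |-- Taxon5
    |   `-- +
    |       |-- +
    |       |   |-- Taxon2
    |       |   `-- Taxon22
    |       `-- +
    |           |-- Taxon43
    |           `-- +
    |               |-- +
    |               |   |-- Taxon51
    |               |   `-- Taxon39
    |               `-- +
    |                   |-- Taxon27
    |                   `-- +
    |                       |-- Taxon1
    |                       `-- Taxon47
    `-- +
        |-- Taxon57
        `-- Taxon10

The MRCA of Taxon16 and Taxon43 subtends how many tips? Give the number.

25

The MRCA of Taxon16 and Taxon43 is the root, so the clade is the entire tree.
That clade contains 25 terminal taxa: Taxon1, Taxon10, Taxon15, Taxon16, Taxon2, Taxon22, Taxon27, Taxon28, Taxon34, Taxon35, Taxon39, Taxon42, Taxon43, Taxon47, Taxon49, Taxon5, Taxon50, Taxon51, Taxon53, Taxon54, Taxon57, Taxon61, Taxon7, Taxon71, Taxon9.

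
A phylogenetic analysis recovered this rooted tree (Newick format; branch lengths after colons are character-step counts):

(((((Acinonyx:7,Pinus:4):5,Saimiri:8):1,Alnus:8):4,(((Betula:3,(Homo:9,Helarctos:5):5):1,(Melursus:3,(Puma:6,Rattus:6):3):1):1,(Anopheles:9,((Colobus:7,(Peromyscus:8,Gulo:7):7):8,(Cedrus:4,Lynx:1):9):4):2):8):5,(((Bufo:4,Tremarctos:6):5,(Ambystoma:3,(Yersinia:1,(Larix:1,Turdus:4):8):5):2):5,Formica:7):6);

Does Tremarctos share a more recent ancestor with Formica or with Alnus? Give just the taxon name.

Formica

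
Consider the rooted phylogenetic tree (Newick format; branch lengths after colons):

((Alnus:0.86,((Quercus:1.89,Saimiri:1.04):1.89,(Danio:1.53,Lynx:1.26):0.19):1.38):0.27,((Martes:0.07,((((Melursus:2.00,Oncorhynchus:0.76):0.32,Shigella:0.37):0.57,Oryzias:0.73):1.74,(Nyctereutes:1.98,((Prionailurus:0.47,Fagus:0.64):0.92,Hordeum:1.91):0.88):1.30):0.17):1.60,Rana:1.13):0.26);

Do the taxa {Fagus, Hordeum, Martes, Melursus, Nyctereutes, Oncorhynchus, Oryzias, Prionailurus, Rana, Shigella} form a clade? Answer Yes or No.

Yes

The most recent common ancestor of these taxa subtends ((Martes,((((Melursus,Oncorhynchus),Shigella),Oryzias),(Nyctereutes,((Prionailurus,Fagus),Hordeum)))),Rana).
That clade has exactly 10 tips — every listed taxon and nothing else — so the group is monophyletic.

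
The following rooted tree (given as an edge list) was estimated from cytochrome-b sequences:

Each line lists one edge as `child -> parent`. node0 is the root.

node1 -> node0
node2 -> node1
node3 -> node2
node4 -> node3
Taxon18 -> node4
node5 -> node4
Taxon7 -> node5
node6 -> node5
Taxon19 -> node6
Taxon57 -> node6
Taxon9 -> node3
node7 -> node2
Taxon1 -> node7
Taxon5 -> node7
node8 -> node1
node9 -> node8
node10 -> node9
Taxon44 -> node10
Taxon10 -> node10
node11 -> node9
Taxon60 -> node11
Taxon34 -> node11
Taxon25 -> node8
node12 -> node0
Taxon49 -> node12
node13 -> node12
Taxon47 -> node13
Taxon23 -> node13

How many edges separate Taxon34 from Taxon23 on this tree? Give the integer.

8

The MRCA of Taxon34 and Taxon23 is the root of the tree.
From Taxon34 up to that node: 5 branches. From Taxon23 up to the same node: 3 branches. Total: 5 + 3 = 8.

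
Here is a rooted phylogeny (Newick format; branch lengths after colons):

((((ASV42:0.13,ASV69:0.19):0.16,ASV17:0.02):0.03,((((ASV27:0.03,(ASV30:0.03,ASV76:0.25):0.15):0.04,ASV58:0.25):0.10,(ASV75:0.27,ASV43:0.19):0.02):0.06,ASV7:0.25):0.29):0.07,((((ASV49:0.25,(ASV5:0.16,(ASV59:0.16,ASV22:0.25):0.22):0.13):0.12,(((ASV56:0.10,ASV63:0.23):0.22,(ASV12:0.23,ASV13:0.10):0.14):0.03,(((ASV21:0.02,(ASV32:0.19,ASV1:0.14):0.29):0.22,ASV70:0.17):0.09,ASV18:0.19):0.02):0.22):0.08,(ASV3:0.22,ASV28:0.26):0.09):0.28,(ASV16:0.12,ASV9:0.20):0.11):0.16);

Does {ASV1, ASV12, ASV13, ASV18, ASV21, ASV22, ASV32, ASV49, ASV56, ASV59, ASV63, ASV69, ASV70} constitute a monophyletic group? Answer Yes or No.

No

The MRCA of the listed taxa is the root, so the smallest clade containing them is the whole tree.
That clade also contains ASV16, ASV17, ASV27, ASV28, ASV3, ASV30, ASV42, ASV43, ASV5, ASV58, ASV7, ASV75, ASV76, ASV9, which are not in the proposed group, so the group is not monophyletic.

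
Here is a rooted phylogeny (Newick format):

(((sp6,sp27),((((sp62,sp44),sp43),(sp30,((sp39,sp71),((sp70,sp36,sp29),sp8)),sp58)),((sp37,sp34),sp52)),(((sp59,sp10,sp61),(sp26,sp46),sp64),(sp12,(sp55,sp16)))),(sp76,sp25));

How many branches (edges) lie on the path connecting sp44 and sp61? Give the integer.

9

The MRCA of sp44 and sp61 is the node subtending ((sp6,sp27),((((sp62,sp44),sp43),(sp30,((sp39,sp71),((sp70,sp36,sp29),sp8)),sp58)),((sp37,sp34),sp52)),(((sp59,sp10,sp61),(sp26,sp46),sp64),(sp12,(sp55,sp16)))).
From sp44 up to that node: 5 branches. From sp61 up to the same node: 4 branches. Total: 5 + 4 = 9.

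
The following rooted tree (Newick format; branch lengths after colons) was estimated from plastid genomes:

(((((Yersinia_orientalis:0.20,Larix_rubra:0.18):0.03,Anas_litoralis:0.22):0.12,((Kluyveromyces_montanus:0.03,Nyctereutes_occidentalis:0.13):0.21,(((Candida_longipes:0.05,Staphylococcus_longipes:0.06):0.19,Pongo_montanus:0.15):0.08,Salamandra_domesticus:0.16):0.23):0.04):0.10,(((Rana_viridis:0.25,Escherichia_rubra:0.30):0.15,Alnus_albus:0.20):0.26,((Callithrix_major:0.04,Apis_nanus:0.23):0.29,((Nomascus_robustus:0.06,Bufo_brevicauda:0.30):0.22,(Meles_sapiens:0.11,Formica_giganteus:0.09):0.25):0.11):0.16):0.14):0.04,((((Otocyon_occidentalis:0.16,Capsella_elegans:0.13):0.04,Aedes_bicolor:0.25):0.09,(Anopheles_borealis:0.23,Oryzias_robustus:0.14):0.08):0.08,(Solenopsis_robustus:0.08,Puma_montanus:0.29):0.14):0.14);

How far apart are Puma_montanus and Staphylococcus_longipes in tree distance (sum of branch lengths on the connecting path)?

The path runs Puma_montanus → … → MRCA → … → Staphylococcus_longipes; the MRCA is the root of the tree.
Branch lengths along that path: 0.29 + 0.14 + 0.14 + 0.04 + 0.10 + 0.04 + 0.23 + 0.08 + 0.19 + 0.06 = 1.31.

1.31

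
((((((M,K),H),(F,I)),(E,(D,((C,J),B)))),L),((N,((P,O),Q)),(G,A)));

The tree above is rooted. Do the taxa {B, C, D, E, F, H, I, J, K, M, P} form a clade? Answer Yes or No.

No

The MRCA of the listed taxa is the root, so the smallest clade containing them is the whole tree.
That clade also contains A, G, L, N, O, Q, which are not in the proposed group, so the group is not monophyletic.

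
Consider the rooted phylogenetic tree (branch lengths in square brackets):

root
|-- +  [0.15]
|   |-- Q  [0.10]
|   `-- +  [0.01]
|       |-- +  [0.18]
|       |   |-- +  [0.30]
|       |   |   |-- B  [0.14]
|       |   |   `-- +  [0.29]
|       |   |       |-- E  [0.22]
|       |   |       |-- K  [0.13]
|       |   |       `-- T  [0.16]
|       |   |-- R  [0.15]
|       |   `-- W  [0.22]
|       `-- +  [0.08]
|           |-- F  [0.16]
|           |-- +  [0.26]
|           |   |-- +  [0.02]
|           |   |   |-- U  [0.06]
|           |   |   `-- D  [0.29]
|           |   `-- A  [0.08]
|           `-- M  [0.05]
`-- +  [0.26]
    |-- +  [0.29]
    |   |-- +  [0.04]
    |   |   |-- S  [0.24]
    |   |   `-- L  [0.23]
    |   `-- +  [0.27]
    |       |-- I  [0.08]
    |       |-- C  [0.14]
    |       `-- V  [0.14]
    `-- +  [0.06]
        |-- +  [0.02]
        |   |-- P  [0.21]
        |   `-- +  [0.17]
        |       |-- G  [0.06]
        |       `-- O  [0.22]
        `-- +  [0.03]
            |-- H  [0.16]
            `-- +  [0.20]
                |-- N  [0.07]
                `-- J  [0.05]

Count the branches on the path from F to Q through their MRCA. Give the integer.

The MRCA of F and Q is the node subtending (Q,(((B,(E,K,T)),R,W),(F,((U,D),A),M))).
From F up to that node: 3 branches. From Q up to the same node: 1 branch. Total: 3 + 1 = 4.

4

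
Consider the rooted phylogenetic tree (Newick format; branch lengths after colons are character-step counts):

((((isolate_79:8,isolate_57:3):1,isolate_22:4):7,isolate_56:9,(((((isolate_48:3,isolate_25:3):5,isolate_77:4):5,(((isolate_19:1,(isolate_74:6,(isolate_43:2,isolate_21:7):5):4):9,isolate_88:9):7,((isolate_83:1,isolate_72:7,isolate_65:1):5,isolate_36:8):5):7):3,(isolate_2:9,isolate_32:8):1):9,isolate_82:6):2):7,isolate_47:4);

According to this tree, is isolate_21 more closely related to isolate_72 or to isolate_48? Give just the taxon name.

isolate_72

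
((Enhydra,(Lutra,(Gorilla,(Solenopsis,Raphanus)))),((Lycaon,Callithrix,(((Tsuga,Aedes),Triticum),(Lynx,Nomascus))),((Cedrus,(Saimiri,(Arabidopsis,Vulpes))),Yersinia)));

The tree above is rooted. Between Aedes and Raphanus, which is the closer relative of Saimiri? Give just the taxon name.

The MRCA of Saimiri and Aedes subtends ((Lycaon,Callithrix,(((Tsuga,Aedes),Triticum),(Lynx,Nomascus))),((Cedrus,(Saimiri,(Arabidopsis,Vulpes))),Yersinia)) (12 taxa).
The MRCA of Saimiri and Raphanus is the root, subtending the entire tree (17 taxa).
The first is nested inside the second, so Saimiri shares a more recent common ancestor with Aedes.

Aedes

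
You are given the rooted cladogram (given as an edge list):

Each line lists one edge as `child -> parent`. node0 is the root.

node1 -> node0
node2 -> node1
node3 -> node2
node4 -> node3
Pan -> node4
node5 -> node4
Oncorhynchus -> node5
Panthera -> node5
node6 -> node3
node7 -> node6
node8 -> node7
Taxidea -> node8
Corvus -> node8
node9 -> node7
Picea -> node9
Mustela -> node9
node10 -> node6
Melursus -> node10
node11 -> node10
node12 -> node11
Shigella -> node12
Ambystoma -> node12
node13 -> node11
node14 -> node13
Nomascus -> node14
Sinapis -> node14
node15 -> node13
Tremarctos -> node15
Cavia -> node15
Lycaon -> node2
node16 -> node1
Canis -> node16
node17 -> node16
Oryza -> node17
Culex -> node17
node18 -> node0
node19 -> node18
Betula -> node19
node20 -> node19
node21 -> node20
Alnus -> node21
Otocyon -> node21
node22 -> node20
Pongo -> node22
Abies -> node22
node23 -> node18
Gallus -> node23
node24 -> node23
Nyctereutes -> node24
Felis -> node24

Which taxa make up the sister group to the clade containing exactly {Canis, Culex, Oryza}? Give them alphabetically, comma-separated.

Ambystoma, Cavia, Corvus, Lycaon, Melursus, Mustela, Nomascus, Oncorhynchus, Pan, Panthera, Picea, Shigella, Sinapis, Taxidea, Tremarctos

The clade containing exactly {Canis, Culex, Oryza} attaches to the tree at the node subtending ((((Pan,(Oncorhynchus,Panthera)),(((Taxidea,Corvus),(Picea,Mustela)),(Melursus,((Shigella,Ambystoma),((Nomascus,Sinapis),(Tremarctos,Cavia)))))),Lycaon),(Canis,(Oryza,Culex))).
The other lineage descending from that same node — the sister group — is (((Pan,(Oncorhynchus,Panthera)),(((Taxidea,Corvus),(Picea,Mustela)),(Melursus,((Shigella,Ambystoma),((Nomascus,Sinapis),(Tremarctos,Cavia)))))),Lycaon); its 15 tips in alphabetical order are the answer.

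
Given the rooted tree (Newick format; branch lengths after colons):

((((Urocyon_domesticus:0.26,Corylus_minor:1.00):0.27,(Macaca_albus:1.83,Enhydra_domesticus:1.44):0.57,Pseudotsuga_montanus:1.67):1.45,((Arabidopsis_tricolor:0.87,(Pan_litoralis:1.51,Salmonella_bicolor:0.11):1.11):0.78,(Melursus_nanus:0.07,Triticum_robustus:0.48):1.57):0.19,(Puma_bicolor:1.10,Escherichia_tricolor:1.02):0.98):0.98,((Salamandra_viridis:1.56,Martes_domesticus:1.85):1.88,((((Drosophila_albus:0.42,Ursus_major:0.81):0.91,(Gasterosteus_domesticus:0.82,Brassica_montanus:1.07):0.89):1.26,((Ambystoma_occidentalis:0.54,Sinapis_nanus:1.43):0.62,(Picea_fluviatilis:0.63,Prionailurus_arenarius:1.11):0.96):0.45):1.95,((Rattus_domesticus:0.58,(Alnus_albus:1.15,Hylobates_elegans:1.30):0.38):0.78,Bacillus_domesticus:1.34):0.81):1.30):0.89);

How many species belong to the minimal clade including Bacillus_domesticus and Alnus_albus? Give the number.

4

The MRCA of Bacillus_domesticus and Alnus_albus is the node subtending ((Rattus_domesticus,(Alnus_albus,Hylobates_elegans)),Bacillus_domesticus).
That clade contains 4 terminal taxa: Alnus_albus, Bacillus_domesticus, Hylobates_elegans, Rattus_domesticus.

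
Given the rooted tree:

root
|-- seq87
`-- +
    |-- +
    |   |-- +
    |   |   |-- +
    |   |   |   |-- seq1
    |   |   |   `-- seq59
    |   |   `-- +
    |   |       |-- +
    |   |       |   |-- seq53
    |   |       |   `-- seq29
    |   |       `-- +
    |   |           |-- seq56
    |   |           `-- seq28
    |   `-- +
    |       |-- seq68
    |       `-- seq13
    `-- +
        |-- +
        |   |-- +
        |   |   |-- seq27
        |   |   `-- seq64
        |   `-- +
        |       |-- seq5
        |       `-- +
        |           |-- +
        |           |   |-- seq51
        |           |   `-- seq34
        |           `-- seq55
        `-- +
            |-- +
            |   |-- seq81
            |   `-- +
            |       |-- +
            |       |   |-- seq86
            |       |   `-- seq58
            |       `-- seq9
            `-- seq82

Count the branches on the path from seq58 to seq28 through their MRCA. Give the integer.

The MRCA of seq58 and seq28 is the node subtending ((((seq1,seq59),((seq53,seq29),(seq56,seq28))),(seq68,seq13)),(((seq27,seq64),(seq5,((seq51,seq34),seq55))),((seq81,((seq86,seq58),seq9)),seq82))).
From seq58 up to that node: 6 branches. From seq28 up to the same node: 5 branches. Total: 6 + 5 = 11.

11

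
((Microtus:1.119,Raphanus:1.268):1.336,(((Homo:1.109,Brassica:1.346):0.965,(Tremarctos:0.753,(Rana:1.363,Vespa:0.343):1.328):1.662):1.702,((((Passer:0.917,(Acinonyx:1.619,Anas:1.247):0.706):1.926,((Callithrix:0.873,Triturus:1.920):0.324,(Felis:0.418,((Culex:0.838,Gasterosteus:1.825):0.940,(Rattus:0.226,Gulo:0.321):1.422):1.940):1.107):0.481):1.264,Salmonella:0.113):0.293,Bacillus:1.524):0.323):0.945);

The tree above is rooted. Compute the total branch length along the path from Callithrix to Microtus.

6.958

The path runs Callithrix → … → MRCA → … → Microtus; the MRCA is the root of the tree.
Branch lengths along that path: 0.873 + 0.324 + 0.481 + 1.264 + 0.293 + 0.323 + 0.945 + 1.336 + 1.119 = 6.958.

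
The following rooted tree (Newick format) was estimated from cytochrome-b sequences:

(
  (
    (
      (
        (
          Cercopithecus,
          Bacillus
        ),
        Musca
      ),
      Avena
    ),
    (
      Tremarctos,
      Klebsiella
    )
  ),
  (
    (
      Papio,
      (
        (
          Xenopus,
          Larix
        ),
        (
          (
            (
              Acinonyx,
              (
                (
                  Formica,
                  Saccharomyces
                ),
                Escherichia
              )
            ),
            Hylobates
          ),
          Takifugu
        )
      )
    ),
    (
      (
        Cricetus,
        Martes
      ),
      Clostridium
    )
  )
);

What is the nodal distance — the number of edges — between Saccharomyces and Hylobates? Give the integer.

5

The MRCA of Saccharomyces and Hylobates is the node subtending ((Acinonyx,((Formica,Saccharomyces),Escherichia)),Hylobates).
From Saccharomyces up to that node: 4 branches. From Hylobates up to the same node: 1 branch. Total: 4 + 1 = 5.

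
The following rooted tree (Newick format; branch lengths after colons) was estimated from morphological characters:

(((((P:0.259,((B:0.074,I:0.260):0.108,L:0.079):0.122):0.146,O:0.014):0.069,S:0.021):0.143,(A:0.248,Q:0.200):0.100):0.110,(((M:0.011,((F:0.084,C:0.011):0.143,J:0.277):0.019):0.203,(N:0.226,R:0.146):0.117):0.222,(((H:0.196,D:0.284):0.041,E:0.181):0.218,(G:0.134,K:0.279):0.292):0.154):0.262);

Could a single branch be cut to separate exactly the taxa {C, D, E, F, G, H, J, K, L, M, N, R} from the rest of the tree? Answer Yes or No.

No

The MRCA of the listed taxa is the root, so the smallest clade containing them is the whole tree.
That clade also contains A, B, I, O, P, Q, S, which are not in the proposed group, so the group is not monophyletic.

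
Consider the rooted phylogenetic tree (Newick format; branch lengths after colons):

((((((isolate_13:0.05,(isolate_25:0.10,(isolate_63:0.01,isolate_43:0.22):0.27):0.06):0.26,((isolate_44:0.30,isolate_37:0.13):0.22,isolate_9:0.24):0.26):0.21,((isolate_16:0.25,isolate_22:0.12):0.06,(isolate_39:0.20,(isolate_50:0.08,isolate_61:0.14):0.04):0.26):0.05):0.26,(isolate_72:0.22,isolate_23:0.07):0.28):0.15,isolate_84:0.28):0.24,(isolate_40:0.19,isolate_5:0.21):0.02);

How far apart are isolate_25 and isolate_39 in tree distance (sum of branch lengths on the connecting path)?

The path runs isolate_25 → … → MRCA → … → isolate_39; the MRCA is the node subtending (((isolate_13,(isolate_25,(isolate_63,isolate_43))),((isolate_44,isolate_37),isolate_9)),((isolate_16,isolate_22),(isolate_39,(isolate_50,isolate_61)))).
Branch lengths along that path: 0.10 + 0.06 + 0.26 + 0.21 + 0.05 + 0.26 + 0.20 = 1.14.

1.14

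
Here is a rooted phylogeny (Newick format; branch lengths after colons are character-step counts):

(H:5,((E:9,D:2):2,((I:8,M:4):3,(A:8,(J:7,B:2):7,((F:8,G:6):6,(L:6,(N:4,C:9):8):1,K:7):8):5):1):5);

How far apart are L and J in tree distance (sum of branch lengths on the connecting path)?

The path runs L → … → MRCA → … → J; the MRCA is the node subtending (A,(J,B),((F,G),(L,(N,C)),K)).
Branch lengths along that path: 6 + 1 + 8 + 7 + 7 = 29.

29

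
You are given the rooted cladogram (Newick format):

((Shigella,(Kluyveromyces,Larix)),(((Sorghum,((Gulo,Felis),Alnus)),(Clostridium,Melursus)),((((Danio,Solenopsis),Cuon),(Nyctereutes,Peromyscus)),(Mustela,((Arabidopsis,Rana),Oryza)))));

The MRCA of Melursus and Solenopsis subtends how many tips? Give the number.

15

The MRCA of Melursus and Solenopsis is the node subtending (((Sorghum,((Gulo,Felis),Alnus)),(Clostridium,Melursus)),((((Danio,Solenopsis),Cuon),(Nyctereutes,Peromyscus)),(Mustela,((Arabidopsis,Rana),Oryza)))).
That clade contains 15 terminal taxa: Alnus, Arabidopsis, Clostridium, Cuon, Danio, Felis, Gulo, Melursus, Mustela, Nyctereutes, Oryza, Peromyscus, Rana, Solenopsis, Sorghum.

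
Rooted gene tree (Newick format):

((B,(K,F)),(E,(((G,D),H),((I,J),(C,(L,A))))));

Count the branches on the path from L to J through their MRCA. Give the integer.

The MRCA of L and J is the node subtending ((I,J),(C,(L,A))).
From L up to that node: 3 branches. From J up to the same node: 2 branches. Total: 3 + 2 = 5.

5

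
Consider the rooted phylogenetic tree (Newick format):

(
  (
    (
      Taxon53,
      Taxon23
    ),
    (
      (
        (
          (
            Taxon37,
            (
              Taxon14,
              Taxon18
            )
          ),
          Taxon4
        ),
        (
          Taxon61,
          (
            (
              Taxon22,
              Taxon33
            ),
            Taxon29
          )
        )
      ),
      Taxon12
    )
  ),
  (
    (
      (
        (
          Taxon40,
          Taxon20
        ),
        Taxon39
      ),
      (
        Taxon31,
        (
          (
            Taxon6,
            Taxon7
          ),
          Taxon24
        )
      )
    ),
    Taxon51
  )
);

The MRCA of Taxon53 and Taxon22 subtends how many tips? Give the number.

11

The MRCA of Taxon53 and Taxon22 is the node subtending ((Taxon53,Taxon23),((((Taxon37,(Taxon14,Taxon18)),Taxon4),(Taxon61,((Taxon22,Taxon33),Taxon29))),Taxon12)).
That clade contains 11 terminal taxa: Taxon12, Taxon14, Taxon18, Taxon22, Taxon23, Taxon29, Taxon33, Taxon37, Taxon4, Taxon53, Taxon61.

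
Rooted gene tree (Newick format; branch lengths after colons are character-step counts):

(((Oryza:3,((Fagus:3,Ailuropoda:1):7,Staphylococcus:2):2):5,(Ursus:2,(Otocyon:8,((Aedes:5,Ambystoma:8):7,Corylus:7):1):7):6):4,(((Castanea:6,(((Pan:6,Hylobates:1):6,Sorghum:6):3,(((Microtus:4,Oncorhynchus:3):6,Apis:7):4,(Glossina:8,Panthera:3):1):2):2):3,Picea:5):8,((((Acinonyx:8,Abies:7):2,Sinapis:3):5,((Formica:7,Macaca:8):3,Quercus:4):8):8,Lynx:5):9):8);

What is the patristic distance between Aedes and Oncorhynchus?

The path runs Aedes → … → MRCA → … → Oncorhynchus; the MRCA is the root of the tree.
Branch lengths along that path: 5 + 7 + 1 + 7 + 6 + 4 + 8 + 8 + 3 + 2 + 2 + 4 + 6 + 3 = 66.

66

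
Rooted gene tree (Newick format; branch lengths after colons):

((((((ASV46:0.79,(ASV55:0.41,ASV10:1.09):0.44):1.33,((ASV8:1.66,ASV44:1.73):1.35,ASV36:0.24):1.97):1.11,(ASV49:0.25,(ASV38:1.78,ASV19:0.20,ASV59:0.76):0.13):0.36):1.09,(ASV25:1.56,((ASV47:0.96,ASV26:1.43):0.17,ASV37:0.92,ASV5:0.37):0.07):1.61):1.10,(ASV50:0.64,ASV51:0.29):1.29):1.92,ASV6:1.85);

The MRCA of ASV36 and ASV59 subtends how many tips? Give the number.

The MRCA of ASV36 and ASV59 is the node subtending (((ASV46,(ASV55,ASV10)),((ASV8,ASV44),ASV36)),(ASV49,(ASV38,ASV19,ASV59))).
That clade contains 10 terminal taxa: ASV10, ASV19, ASV36, ASV38, ASV44, ASV46, ASV49, ASV55, ASV59, ASV8.

10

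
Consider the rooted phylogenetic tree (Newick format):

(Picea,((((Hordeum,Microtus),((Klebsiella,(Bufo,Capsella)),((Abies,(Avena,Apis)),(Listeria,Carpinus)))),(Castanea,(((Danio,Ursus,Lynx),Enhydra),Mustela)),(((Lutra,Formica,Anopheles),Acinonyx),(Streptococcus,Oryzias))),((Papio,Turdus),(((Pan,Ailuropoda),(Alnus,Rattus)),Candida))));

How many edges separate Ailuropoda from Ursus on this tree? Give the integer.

11

The MRCA of Ailuropoda and Ursus is the node subtending ((((Hordeum,Microtus),((Klebsiella,(Bufo,Capsella)),((Abies,(Avena,Apis)),(Listeria,Carpinus)))),(Castanea,(((Danio,Ursus,Lynx),Enhydra),Mustela)),(((Lutra,Formica,Anopheles),Acinonyx),(Streptococcus,Oryzias))),((Papio,Turdus),(((Pan,Ailuropoda),(Alnus,Rattus)),Candida))).
From Ailuropoda up to that node: 5 branches. From Ursus up to the same node: 6 branches. Total: 5 + 6 = 11.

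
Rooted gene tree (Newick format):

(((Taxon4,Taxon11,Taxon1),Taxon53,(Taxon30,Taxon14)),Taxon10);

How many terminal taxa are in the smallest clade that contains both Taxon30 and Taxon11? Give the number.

6

The MRCA of Taxon30 and Taxon11 is the node subtending ((Taxon4,Taxon11,Taxon1),Taxon53,(Taxon30,Taxon14)).
That clade contains 6 terminal taxa: Taxon1, Taxon11, Taxon14, Taxon30, Taxon4, Taxon53.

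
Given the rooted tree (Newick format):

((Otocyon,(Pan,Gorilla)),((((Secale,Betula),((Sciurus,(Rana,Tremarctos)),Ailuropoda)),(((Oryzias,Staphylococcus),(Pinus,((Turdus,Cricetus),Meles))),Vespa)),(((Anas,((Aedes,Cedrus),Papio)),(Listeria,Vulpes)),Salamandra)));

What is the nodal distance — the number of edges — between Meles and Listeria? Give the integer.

The MRCA of Meles and Listeria is the node subtending ((((Secale,Betula),((Sciurus,(Rana,Tremarctos)),Ailuropoda)),(((Oryzias,Staphylococcus),(Pinus,((Turdus,Cricetus),Meles))),Vespa)),(((Anas,((Aedes,Cedrus),Papio)),(Listeria,Vulpes)),Salamandra)).
From Meles up to that node: 6 branches. From Listeria up to the same node: 4 branches. Total: 6 + 4 = 10.

10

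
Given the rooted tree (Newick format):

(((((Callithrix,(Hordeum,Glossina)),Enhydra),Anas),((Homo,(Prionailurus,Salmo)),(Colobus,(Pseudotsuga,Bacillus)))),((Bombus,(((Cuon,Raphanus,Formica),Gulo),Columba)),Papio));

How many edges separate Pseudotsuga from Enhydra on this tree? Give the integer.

7

The MRCA of Pseudotsuga and Enhydra is the node subtending ((((Callithrix,(Hordeum,Glossina)),Enhydra),Anas),((Homo,(Prionailurus,Salmo)),(Colobus,(Pseudotsuga,Bacillus)))).
From Pseudotsuga up to that node: 4 branches. From Enhydra up to the same node: 3 branches. Total: 4 + 3 = 7.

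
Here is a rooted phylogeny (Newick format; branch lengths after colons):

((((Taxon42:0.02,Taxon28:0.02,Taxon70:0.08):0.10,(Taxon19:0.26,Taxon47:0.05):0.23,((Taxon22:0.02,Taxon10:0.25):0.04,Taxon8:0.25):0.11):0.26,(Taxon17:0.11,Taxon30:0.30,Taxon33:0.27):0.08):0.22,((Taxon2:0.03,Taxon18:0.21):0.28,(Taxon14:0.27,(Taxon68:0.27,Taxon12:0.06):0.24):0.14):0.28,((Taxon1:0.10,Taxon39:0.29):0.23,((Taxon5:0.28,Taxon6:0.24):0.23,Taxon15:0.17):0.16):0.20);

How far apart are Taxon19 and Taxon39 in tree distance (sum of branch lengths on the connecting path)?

1.69

The path runs Taxon19 → … → MRCA → … → Taxon39; the MRCA is the root of the tree.
Branch lengths along that path: 0.26 + 0.23 + 0.26 + 0.22 + 0.20 + 0.23 + 0.29 = 1.69.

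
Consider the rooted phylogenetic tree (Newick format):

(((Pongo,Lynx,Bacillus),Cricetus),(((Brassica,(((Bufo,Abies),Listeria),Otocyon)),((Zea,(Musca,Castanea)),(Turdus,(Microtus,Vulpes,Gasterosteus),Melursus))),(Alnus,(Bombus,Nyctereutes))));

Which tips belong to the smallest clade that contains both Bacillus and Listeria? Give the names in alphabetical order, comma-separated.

Abies, Alnus, Bacillus, Bombus, Brassica, Bufo, Castanea, Cricetus, Gasterosteus, Listeria, Lynx, Melursus, Microtus, Musca, Nyctereutes, Otocyon, Pongo, Turdus, Vulpes, Zea

Tracing Bacillus: it sits inside (Pongo,Lynx,Bacillus).
Tracing Listeria: it sits inside ((Bufo,Abies),Listeria).
The smallest clade enclosing both is the whole tree (their MRCA is the root), so the answer is all 20 tips in alphabetical order.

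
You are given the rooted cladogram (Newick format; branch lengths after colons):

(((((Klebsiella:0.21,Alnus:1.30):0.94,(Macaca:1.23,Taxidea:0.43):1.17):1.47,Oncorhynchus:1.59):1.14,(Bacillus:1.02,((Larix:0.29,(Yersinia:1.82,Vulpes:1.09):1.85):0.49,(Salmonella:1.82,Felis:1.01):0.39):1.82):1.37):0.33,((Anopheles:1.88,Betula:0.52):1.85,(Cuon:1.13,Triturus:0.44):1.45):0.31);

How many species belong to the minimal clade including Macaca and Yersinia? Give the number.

The MRCA of Macaca and Yersinia is the node subtending ((((Klebsiella,Alnus),(Macaca,Taxidea)),Oncorhynchus),(Bacillus,((Larix,(Yersinia,Vulpes)),(Salmonella,Felis)))).
That clade contains 11 terminal taxa: Alnus, Bacillus, Felis, Klebsiella, Larix, Macaca, Oncorhynchus, Salmonella, Taxidea, Vulpes, Yersinia.

11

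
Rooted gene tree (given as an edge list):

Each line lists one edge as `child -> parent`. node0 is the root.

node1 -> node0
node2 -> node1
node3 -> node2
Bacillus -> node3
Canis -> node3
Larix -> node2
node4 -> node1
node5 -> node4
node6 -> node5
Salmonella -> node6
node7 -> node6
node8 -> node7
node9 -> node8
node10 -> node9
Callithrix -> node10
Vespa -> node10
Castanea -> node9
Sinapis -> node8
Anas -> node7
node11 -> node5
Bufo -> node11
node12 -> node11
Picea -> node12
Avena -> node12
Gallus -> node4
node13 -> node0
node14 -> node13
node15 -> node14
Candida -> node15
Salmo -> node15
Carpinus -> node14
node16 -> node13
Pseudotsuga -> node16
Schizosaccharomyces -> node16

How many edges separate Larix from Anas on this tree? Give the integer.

7

The MRCA of Larix and Anas is the node subtending (((Bacillus,Canis),Larix),(((Salmonella,((((Callithrix,Vespa),Castanea),Sinapis),Anas)),(Bufo,(Picea,Avena))),Gallus)).
From Larix up to that node: 2 branches. From Anas up to the same node: 5 branches. Total: 2 + 5 = 7.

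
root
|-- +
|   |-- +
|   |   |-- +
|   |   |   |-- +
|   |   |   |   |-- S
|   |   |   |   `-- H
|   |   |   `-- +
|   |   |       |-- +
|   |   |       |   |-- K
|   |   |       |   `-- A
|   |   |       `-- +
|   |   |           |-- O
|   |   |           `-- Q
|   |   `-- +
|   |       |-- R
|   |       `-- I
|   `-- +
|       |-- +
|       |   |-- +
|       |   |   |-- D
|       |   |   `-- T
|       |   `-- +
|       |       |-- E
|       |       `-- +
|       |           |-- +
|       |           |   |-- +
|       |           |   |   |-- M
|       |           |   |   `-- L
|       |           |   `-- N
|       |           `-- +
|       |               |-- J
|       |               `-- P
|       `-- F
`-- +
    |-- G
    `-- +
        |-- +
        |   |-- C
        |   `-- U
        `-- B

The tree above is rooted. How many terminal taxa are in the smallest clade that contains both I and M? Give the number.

17

The MRCA of I and M is the node subtending ((((S,H),((K,A),(O,Q))),(R,I)),(((D,T),(E,(((M,L),N),(J,P)))),F)).
That clade contains 17 terminal taxa: A, D, E, F, H, I, J, K, L, M, N, O, P, Q, R, S, T.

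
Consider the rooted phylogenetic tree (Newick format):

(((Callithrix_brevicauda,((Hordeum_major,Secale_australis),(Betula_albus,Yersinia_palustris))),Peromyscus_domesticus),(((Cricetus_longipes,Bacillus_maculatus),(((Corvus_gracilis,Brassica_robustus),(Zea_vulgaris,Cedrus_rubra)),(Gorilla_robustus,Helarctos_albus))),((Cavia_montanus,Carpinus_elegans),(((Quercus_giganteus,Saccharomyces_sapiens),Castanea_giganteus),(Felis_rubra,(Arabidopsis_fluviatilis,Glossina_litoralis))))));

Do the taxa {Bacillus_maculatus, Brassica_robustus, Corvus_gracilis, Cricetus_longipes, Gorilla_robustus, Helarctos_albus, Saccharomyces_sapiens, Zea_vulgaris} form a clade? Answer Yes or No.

No

The MRCA of the listed taxa subtends (((Cricetus_longipes,Bacillus_maculatus),(((Corvus_gracilis,Brassica_robustus),(Zea_vulgaris,Cedrus_rubra)),(Gorilla_robustus,Helarctos_albus))),((Cavia_montanus,Carpinus_elegans),(((Quercus_giganteus,Saccharomyces_sapiens),Castanea_giganteus),(Felis_rubra,(Arabidopsis_fluviatilis,Glossina_litoralis))))).
That clade also contains Arabidopsis_fluviatilis, Carpinus_elegans, Castanea_giganteus, Cavia_montanus, Cedrus_rubra, Felis_rubra, Glossina_litoralis, Quercus_giganteus, which are not in the proposed group, so the group is not monophyletic.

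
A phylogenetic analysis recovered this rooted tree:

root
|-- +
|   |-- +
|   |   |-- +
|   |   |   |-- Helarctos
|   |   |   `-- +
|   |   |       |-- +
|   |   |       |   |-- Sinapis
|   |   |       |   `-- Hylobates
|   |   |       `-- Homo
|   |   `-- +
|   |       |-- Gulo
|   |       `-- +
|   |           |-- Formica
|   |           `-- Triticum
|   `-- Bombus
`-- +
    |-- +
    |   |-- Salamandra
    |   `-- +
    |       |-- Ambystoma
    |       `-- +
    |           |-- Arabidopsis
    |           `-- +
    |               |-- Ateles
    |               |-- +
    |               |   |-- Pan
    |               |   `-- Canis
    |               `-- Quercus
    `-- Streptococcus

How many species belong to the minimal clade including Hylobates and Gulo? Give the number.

7

The MRCA of Hylobates and Gulo is the node subtending ((Helarctos,((Sinapis,Hylobates),Homo)),(Gulo,(Formica,Triticum))).
That clade contains 7 terminal taxa: Formica, Gulo, Helarctos, Homo, Hylobates, Sinapis, Triticum.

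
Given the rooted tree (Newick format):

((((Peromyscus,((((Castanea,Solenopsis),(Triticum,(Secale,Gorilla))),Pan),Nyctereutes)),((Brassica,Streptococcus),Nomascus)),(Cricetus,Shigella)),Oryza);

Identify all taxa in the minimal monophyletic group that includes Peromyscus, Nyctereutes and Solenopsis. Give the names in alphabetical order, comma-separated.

Tracing Peromyscus: it sits inside (Peromyscus,((((Castanea,Solenopsis),(Triticum,(Secale,Gorilla))),Pan),Nyctereutes)).
Tracing Nyctereutes: it sits inside ((((Castanea,Solenopsis),(Triticum,(Secale,Gorilla))),Pan),Nyctereutes).
Tracing Solenopsis: it sits inside (Castanea,Solenopsis).
The smallest clade enclosing all 3 is (Peromyscus,((((Castanea,Solenopsis),(Triticum,(Secale,Gorilla))),Pan),Nyctereutes)); the answer is its 8 terminal taxa in alphabetical order.

Castanea, Gorilla, Nyctereutes, Pan, Peromyscus, Secale, Solenopsis, Triticum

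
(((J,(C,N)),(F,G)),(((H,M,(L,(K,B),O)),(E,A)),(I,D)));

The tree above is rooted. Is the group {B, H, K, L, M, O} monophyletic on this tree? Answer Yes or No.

Yes

The most recent common ancestor of these taxa subtends (H,M,(L,(K,B),O)).
That clade has exactly 6 tips — every listed taxon and nothing else — so the group is monophyletic.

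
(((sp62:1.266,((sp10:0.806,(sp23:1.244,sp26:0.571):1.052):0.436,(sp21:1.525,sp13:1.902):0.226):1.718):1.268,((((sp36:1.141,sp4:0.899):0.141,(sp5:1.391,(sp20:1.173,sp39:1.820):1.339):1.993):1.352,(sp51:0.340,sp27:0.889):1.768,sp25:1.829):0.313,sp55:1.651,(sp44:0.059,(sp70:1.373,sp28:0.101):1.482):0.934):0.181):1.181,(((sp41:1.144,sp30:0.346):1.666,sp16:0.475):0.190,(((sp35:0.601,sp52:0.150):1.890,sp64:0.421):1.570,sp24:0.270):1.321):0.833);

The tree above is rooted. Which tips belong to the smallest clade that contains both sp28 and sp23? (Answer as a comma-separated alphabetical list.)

sp10, sp13, sp20, sp21, sp23, sp25, sp26, sp27, sp28, sp36, sp39, sp4, sp44, sp5, sp51, sp55, sp62, sp70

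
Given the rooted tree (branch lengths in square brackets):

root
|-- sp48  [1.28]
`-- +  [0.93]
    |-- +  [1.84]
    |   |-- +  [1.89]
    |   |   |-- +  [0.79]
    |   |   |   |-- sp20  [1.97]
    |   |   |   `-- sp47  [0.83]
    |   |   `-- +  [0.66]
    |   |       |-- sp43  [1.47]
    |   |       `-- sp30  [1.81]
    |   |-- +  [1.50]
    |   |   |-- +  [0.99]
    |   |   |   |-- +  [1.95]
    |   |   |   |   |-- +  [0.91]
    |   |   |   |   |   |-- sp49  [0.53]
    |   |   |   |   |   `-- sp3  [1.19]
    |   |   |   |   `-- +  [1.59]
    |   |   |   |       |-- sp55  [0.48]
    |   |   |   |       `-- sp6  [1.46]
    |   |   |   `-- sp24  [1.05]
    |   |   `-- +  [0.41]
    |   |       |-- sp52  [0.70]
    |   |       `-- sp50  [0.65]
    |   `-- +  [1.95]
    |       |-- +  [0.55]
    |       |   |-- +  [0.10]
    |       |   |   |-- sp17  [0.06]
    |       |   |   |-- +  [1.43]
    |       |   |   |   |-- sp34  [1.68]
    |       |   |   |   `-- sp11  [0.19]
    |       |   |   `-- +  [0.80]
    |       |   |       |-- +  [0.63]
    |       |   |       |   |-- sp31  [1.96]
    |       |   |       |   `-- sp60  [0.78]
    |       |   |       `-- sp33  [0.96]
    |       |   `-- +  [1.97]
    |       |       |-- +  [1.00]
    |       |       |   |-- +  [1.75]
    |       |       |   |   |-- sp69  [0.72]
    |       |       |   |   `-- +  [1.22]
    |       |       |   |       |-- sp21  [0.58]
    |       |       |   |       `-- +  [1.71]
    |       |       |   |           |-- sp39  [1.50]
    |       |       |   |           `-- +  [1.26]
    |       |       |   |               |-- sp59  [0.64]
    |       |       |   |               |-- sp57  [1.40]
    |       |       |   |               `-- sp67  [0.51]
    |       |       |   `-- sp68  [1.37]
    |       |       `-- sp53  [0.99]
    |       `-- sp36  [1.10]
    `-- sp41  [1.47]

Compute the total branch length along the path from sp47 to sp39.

15.16

The path runs sp47 → … → MRCA → … → sp39; the MRCA is the node subtending (((sp20,sp47),(sp43,sp30)),((((sp49,sp3),(sp55,sp6)),sp24),(sp52,sp50)),(((sp17,(sp34,sp11),((sp31,sp60),sp33)),(((sp69,(sp21,(sp39,(sp59,sp57,sp67)))),sp68),sp53)),sp36)).
Branch lengths along that path: 0.83 + 0.79 + 1.89 + 1.95 + 0.55 + 1.97 + 1.00 + 1.75 + 1.22 + 1.71 + 1.50 = 15.16.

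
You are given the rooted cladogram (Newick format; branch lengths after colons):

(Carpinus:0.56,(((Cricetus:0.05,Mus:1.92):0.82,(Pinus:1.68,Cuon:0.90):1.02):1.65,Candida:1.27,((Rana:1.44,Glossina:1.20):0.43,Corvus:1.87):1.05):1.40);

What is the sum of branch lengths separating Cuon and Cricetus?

2.79

The path runs Cuon → … → MRCA → … → Cricetus; the MRCA is the node subtending ((Cricetus,Mus),(Pinus,Cuon)).
Branch lengths along that path: 0.90 + 1.02 + 0.82 + 0.05 = 2.79.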